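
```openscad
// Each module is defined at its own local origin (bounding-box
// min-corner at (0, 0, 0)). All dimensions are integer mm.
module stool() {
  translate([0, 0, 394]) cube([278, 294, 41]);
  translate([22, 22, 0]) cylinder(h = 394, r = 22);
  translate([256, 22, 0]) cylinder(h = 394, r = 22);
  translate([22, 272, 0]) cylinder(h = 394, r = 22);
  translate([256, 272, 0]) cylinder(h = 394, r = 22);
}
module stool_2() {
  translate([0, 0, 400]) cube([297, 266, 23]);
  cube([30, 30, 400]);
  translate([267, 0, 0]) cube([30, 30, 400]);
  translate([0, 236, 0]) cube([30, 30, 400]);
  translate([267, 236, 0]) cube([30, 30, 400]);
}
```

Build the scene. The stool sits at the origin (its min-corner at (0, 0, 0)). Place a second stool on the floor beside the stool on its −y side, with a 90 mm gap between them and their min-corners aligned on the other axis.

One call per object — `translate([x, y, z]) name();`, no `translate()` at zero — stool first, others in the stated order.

stool();
translate([0, -356, 0]) stool_2();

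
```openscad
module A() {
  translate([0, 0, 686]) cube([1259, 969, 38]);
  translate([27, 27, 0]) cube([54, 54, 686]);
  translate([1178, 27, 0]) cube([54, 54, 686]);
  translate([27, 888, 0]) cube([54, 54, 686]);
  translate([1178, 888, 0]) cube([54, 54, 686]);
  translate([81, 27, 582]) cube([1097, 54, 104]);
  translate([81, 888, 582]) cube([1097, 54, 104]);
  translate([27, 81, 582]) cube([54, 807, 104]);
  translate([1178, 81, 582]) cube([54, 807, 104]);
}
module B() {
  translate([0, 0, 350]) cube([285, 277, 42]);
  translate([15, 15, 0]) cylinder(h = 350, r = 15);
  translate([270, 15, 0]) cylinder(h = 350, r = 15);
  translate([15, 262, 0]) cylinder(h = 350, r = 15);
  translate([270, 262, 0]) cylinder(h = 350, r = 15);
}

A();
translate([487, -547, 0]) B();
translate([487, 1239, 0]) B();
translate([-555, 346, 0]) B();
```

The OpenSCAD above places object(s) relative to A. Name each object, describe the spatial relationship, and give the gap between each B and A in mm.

A is a table. B is a stool. Three stools sit around the table at the −y, +y, −x sides. The gap between each stool and the table is 270 mm.

Each stool's nearest face is 270 mm from the table's bounding box.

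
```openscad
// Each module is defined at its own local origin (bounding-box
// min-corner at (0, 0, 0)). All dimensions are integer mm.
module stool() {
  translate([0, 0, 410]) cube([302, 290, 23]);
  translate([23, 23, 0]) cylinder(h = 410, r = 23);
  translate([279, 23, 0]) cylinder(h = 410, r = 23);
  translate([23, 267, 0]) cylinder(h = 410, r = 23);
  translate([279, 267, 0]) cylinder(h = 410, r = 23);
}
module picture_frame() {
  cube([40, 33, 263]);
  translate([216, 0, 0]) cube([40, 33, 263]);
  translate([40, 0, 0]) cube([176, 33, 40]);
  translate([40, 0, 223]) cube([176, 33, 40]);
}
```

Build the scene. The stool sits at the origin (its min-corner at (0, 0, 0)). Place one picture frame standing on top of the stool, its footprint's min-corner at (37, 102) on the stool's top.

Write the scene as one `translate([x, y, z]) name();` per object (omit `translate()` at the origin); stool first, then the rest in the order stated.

stool();
translate([37, 102, 433]) picture_frame();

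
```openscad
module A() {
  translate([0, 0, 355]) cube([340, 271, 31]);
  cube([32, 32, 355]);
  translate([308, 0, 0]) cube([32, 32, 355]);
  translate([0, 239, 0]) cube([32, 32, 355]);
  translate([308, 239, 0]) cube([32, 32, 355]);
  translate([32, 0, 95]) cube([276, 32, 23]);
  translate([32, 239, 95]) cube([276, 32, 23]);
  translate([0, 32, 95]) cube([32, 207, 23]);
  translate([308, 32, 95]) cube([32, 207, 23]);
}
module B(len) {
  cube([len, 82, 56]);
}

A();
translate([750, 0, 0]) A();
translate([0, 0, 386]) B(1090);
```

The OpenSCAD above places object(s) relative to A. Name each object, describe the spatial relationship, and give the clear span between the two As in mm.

A is a stool. B is a beam. A beam spans the tops of two stools. The clear span between the two stools is 410 mm.

Second stool starts at x = 750; first ends at x = 340; clear span = 750 − 340 = 410 mm.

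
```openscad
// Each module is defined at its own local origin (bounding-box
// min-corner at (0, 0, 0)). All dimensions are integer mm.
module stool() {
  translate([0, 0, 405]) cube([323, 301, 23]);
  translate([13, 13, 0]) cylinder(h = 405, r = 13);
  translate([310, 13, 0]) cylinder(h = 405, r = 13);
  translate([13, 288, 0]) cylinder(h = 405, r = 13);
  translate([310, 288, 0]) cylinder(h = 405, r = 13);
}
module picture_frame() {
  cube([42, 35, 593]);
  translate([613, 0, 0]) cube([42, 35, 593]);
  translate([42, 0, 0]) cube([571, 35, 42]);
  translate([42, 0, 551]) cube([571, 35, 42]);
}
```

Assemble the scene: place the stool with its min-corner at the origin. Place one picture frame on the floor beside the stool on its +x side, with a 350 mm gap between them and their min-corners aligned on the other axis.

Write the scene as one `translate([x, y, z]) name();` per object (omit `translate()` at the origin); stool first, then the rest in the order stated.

stool();
translate([673, 0, 0]) picture_frame();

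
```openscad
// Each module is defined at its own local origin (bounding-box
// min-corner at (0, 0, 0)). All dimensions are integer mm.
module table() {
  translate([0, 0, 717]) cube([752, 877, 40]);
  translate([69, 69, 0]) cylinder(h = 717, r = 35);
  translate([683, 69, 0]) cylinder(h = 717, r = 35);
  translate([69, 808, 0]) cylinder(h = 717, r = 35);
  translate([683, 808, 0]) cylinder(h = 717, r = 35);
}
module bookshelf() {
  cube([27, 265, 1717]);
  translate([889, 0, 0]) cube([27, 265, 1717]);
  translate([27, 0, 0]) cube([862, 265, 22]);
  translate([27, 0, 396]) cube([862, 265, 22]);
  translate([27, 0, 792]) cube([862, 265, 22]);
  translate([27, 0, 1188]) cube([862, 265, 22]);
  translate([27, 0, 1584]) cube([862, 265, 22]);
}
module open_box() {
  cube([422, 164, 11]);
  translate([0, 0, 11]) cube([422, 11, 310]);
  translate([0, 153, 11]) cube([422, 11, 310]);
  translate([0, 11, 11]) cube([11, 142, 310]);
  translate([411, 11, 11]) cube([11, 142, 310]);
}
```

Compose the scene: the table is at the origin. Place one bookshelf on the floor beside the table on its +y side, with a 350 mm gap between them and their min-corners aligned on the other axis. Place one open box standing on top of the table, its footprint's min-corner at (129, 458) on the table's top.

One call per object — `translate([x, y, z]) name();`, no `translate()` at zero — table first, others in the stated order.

table();
translate([0, 1227, 0]) bookshelf();
translate([129, 458, 757]) open_box();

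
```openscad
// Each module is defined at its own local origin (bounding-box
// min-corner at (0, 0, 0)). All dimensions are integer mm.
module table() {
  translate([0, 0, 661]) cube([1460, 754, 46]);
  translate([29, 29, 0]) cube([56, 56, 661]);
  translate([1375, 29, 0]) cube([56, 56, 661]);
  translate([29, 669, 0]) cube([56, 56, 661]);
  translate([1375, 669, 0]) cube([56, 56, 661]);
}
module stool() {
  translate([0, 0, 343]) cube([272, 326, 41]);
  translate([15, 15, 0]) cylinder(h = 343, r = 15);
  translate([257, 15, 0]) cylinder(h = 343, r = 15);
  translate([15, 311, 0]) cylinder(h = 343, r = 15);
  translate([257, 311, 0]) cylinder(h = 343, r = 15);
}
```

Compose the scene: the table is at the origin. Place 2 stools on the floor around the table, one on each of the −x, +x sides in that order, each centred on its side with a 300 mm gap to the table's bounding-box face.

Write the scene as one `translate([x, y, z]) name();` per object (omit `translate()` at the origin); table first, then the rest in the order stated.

table();
translate([-572, 214, 0]) stool();
translate([1760, 214, 0]) stool();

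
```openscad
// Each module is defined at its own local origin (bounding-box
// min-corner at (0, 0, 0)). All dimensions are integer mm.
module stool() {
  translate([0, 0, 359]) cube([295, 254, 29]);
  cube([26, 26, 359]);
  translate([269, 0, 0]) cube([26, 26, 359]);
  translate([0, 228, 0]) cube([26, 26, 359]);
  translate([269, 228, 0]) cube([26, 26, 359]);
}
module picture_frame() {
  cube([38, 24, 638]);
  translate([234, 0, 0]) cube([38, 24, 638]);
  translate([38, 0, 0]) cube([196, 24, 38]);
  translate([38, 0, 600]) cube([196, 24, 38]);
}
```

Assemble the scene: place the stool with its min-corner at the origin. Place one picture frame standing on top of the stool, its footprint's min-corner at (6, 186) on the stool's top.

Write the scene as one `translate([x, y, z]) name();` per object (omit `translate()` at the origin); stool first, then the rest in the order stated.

stool();
translate([6, 186, 388]) picture_frame();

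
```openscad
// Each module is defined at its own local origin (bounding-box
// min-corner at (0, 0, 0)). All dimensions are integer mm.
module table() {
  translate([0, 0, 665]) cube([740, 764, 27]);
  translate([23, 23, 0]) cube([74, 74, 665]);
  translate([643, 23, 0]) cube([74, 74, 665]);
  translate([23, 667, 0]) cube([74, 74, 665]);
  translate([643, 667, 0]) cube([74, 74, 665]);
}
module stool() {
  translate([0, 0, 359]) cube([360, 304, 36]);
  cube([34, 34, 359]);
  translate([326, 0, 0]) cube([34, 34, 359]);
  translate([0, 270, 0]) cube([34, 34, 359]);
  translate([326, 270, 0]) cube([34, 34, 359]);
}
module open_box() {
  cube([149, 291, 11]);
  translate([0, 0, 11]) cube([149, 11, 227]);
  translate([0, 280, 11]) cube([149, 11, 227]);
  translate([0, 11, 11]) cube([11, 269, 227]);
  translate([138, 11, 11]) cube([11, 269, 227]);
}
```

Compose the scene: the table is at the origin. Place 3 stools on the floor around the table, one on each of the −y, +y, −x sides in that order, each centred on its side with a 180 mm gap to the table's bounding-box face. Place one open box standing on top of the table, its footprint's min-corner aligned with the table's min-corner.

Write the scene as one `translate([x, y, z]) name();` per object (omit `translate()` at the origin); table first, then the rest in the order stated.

table();
translate([190, -484, 0]) stool();
translate([190, 944, 0]) stool();
translate([-540, 230, 0]) stool();
translate([0, 0, 692]) open_box();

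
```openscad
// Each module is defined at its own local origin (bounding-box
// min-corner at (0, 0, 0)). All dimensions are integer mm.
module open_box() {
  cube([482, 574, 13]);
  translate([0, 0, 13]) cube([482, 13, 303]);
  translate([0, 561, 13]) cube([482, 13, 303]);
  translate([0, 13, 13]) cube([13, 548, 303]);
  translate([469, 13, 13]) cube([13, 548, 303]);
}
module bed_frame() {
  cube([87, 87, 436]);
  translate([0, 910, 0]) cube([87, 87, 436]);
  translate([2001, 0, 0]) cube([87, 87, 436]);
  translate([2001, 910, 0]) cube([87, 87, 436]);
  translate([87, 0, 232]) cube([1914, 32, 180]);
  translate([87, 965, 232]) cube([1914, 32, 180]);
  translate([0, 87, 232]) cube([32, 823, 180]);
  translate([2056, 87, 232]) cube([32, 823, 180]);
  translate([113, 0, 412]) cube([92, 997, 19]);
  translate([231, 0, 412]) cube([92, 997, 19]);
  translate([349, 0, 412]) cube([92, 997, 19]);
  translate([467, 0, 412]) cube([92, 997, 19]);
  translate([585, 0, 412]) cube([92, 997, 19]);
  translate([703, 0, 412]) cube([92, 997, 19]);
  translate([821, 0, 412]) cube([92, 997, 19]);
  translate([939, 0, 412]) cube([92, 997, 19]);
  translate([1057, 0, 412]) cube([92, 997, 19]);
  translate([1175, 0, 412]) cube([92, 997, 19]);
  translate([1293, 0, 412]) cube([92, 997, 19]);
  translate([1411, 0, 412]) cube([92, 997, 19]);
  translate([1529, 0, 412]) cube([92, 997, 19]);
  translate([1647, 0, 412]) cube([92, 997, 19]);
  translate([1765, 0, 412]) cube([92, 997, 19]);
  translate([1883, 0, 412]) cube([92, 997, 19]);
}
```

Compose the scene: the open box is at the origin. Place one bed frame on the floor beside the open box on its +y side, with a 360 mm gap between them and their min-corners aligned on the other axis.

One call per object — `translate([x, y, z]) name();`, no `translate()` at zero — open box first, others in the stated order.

open_box();
translate([0, 934, 0]) bed_frame();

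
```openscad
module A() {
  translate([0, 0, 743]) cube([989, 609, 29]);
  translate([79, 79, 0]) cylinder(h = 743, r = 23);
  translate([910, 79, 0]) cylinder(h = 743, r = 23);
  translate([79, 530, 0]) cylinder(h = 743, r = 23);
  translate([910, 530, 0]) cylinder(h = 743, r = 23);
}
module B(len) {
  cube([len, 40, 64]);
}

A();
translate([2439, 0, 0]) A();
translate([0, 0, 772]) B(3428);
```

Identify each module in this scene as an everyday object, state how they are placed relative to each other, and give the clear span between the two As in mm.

Second table starts at x = 2439; first ends at x = 989; clear span = 2439 − 989 = 1450 mm.

A is a table. B is a beam. A beam spans the tops of two tables. The clear span between the two tables is 1450 mm.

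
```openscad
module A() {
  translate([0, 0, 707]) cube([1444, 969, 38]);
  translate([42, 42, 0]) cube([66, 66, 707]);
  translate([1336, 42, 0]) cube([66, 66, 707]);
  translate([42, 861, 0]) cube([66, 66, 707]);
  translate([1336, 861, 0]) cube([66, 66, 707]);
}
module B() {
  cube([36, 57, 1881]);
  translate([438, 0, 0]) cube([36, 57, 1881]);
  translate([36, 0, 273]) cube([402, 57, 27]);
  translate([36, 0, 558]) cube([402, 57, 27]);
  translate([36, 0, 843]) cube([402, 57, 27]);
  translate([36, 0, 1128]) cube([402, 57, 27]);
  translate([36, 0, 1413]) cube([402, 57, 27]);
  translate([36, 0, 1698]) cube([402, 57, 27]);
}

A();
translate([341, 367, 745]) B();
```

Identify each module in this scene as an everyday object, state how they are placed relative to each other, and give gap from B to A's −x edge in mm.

The ladder's min-x is at 341; the table's min-x is 0; gap = 341 mm.

A is a table. B is a ladder. The ladder is on top of the table. The gap from the ladder to the table's −x edge is 341 mm.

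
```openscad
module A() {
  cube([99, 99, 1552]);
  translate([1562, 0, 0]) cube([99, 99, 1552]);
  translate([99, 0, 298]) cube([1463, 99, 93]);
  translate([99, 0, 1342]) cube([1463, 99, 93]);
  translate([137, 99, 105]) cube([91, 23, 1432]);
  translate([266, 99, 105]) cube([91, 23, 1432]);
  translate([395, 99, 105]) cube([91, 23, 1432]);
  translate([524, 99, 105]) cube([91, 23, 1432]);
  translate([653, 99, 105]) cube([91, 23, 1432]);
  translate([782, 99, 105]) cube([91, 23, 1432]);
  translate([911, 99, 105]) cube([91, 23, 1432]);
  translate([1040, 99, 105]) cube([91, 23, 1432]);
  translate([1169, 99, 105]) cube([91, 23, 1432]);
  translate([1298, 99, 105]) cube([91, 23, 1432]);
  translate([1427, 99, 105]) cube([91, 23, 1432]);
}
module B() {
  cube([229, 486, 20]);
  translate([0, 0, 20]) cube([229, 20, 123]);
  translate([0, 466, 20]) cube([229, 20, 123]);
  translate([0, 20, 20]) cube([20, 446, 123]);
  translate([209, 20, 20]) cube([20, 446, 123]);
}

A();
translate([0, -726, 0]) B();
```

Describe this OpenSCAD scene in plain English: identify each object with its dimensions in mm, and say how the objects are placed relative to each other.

A is a fence section. Two 99×99 mm posts, 1552 mm tall, stand on the floor with a clear span of 1463 mm between their inner faces. Two horizontal rails of 99×93 mm section span the gap between the posts with their undersides at z = 298 mm and z = 1342 mm, flush with the posts' −y face. 11 pickets, each 91 mm wide, 23 mm thick and 1432 mm tall, are fixed to the +y face of the rails with their bottoms at z = 105 mm, evenly spaced across the span with equal gaps (rounded down to the nearest mm) at the −x end and between each pair — any rounding remainder accumulates at the +x end.

B is an open storage box with external size 229×486×143 mm and wall thickness 20 mm (the base is also 20 mm thick). The base covers the whole footprint; the four walls stand on the base, with the y-facing walls full-width and the x-facing walls fitting between their inner faces.

The open box is on the floor beside the fence section on its −y side.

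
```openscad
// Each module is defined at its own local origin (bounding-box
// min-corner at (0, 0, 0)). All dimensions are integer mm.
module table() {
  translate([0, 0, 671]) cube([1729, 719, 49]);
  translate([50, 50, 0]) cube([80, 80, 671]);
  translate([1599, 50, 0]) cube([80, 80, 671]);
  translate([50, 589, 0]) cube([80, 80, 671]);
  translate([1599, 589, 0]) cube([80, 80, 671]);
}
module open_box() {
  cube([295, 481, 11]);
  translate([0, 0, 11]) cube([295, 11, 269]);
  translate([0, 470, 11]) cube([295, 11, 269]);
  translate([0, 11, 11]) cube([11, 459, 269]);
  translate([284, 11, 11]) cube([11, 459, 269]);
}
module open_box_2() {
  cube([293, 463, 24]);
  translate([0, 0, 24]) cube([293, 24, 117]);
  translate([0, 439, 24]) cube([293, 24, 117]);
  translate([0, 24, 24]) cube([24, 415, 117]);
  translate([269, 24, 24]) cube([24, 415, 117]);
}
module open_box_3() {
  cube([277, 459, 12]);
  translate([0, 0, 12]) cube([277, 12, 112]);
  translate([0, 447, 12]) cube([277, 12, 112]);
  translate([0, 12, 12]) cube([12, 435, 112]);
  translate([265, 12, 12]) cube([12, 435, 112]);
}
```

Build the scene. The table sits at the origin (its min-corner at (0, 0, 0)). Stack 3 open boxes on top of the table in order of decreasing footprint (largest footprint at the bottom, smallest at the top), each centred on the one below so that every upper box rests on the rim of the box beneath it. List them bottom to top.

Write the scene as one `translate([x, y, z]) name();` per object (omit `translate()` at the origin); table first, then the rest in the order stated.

table();
translate([717, 119, 720]) open_box();
translate([718, 128, 1000]) open_box_2();
translate([726, 130, 1141]) open_box_3();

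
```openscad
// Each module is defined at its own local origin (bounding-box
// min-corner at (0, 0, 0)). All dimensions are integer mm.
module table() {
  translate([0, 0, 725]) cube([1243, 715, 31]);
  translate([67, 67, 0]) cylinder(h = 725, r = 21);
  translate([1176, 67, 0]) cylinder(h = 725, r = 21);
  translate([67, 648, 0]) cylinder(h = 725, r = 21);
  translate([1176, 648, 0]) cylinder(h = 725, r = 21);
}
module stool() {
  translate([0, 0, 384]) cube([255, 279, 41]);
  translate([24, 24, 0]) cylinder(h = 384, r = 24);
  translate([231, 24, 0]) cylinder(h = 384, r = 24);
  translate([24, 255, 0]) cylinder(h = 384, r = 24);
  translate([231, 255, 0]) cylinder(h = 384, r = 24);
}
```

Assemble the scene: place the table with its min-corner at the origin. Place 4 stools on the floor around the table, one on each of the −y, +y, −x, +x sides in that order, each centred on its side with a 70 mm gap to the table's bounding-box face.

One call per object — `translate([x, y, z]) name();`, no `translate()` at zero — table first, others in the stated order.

table();
translate([494, -349, 0]) stool();
translate([494, 785, 0]) stool();
translate([-325, 218, 0]) stool();
translate([1313, 218, 0]) stool();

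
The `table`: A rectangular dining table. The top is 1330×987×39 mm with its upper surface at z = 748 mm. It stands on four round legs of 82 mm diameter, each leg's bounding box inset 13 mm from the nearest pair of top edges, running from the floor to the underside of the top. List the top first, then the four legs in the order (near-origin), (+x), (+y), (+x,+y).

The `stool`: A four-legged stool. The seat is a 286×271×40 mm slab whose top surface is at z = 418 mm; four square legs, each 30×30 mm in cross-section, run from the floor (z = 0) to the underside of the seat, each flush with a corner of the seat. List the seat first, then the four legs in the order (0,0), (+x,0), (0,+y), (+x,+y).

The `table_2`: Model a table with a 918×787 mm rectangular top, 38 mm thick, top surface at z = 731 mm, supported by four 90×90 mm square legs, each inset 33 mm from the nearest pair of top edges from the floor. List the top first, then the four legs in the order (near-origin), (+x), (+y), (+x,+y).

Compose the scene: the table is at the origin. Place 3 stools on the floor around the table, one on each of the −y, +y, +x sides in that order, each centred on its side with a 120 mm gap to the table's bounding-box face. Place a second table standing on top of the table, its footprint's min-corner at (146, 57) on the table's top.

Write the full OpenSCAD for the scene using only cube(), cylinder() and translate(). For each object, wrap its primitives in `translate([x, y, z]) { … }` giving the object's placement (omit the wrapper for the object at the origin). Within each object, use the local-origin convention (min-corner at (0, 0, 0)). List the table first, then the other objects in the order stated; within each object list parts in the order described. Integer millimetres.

translate([0, 0, 709]) cube([1330, 987, 39]);
translate([54, 54, 0]) cylinder(h = 709, r = 41);
translate([1276, 54, 0]) cylinder(h = 709, r = 41);
translate([54, 933, 0]) cylinder(h = 709, r = 41);
translate([1276, 933, 0]) cylinder(h = 709, r = 41);
translate([522, -391, 0]) {
  translate([0, 0, 378]) cube([286, 271, 40]);
  cube([30, 30, 378]);
  translate([256, 0, 0]) cube([30, 30, 378]);
  translate([0, 241, 0]) cube([30, 30, 378]);
  translate([256, 241, 0]) cube([30, 30, 378]);
}
translate([522, 1107, 0]) {
  translate([0, 0, 378]) cube([286, 271, 40]);
  cube([30, 30, 378]);
  translate([256, 0, 0]) cube([30, 30, 378]);
  translate([0, 241, 0]) cube([30, 30, 378]);
  translate([256, 241, 0]) cube([30, 30, 378]);
}
translate([1450, 358, 0]) {
  translate([0, 0, 378]) cube([286, 271, 40]);
  cube([30, 30, 378]);
  translate([256, 0, 0]) cube([30, 30, 378]);
  translate([0, 241, 0]) cube([30, 30, 378]);
  translate([256, 241, 0]) cube([30, 30, 378]);
}
translate([146, 57, 748]) {
  translate([0, 0, 693]) cube([918, 787, 38]);
  translate([33, 33, 0]) cube([90, 90, 693]);
  translate([795, 33, 0]) cube([90, 90, 693]);
  translate([33, 664, 0]) cube([90, 90, 693]);
  translate([795, 664, 0]) cube([90, 90, 693]);
}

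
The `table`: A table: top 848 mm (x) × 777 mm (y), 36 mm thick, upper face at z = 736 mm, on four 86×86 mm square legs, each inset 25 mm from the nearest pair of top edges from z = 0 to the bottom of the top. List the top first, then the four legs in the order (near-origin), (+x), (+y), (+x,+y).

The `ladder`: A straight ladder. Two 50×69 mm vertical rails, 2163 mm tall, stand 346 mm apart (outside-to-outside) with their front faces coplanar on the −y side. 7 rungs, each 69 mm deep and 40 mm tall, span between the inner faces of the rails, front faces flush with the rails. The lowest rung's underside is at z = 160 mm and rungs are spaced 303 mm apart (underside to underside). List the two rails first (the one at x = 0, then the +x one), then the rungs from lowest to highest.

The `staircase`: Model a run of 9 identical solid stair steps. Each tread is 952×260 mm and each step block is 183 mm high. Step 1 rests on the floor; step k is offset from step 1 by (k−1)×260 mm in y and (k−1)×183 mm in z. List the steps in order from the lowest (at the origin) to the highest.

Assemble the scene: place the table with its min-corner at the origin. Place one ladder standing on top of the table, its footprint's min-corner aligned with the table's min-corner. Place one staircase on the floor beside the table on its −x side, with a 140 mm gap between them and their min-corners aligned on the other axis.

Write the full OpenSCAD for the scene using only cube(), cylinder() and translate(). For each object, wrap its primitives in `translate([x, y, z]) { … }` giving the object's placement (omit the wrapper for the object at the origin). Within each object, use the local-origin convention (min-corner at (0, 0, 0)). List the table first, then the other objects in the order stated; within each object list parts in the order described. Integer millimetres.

translate([0, 0, 700]) cube([848, 777, 36]);
translate([25, 25, 0]) cube([86, 86, 700]);
translate([737, 25, 0]) cube([86, 86, 700]);
translate([25, 666, 0]) cube([86, 86, 700]);
translate([737, 666, 0]) cube([86, 86, 700]);
translate([0, 0, 736]) {
  cube([50, 69, 2163]);
  translate([296, 0, 0]) cube([50, 69, 2163]);
  translate([50, 0, 160]) cube([246, 69, 40]);
  translate([50, 0, 463]) cube([246, 69, 40]);
  translate([50, 0, 766]) cube([246, 69, 40]);
  translate([50, 0, 1069]) cube([246, 69, 40]);
  translate([50, 0, 1372]) cube([246, 69, 40]);
  translate([50, 0, 1675]) cube([246, 69, 40]);
  translate([50, 0, 1978]) cube([246, 69, 40]);
}
translate([-1092, 0, 0]) {
  cube([952, 260, 183]);
  translate([0, 260, 183]) cube([952, 260, 183]);
  translate([0, 520, 366]) cube([952, 260, 183]);
  translate([0, 780, 549]) cube([952, 260, 183]);
  translate([0, 1040, 732]) cube([952, 260, 183]);
  translate([0, 1300, 915]) cube([952, 260, 183]);
  translate([0, 1560, 1098]) cube([952, 260, 183]);
  translate([0, 1820, 1281]) cube([952, 260, 183]);
  translate([0, 2080, 1464]) cube([952, 260, 183]);
}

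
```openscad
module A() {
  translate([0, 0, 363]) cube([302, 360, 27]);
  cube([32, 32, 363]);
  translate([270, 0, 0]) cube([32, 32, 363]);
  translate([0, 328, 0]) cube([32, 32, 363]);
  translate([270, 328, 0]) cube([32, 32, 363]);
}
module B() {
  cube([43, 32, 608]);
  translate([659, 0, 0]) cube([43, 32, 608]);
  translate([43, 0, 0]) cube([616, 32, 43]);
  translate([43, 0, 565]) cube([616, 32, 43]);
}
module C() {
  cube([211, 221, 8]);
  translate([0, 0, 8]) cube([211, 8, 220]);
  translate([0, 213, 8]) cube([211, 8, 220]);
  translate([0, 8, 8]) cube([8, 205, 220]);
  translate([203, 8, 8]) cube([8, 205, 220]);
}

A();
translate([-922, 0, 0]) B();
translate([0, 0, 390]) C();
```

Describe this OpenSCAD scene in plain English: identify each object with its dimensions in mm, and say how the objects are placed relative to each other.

A is a simple wooden stool: a rectangular seat 302 mm (x) by 360 mm (y), 27 mm thick, top face at z = 390 mm, on four square legs, each 32×32 mm in cross-section. The legs rest on z = 0, each flush with a corner of the seat.

B is a picture frame with a 616×522 mm rectangular opening (x by z) and a uniform 43 mm border on every side. Frame depth is 32 mm along y. It is built from two vertical stiles running the full outside height and two horizontal rails spanning the gap between the stiles.

C is an open-topped rectangular box: outside dimensions 211×221×228 mm, with a uniform wall and base thickness of 8 mm. The base is a full 211×221 slab on the floor; four walls sit on top of the base. The front and back walls (the −y and +y sides) span the full width; the two side walls fit between them.

The picture frame is on the floor beside the stool on its −x side. The open box is on top of the stool.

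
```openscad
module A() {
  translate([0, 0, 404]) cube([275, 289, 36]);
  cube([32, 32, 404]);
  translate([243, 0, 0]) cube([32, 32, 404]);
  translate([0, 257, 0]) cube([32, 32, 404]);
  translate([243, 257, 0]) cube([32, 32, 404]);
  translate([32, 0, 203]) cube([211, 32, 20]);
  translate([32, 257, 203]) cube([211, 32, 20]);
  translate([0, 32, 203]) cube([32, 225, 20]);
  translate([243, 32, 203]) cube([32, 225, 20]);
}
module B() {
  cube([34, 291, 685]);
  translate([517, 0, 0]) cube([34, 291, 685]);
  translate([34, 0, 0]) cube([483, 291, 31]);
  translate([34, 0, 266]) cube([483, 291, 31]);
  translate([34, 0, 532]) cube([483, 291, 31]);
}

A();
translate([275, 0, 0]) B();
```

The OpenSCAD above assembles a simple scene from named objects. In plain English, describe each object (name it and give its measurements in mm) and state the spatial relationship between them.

A is a four-legged stool. The seat is a 275×289×36 mm slab whose top surface is at z = 440 mm; four square legs, each 32×32 mm in cross-section, run from the floor (z = 0) to the underside of the seat, each flush with a corner of the seat. Four stretchers, 32 mm wide and 20 mm tall, connect adjacent legs with their undersides at z = 203 mm, each running between the inner faces of the legs it joins and aligned with the legs' outer faces on the other axis.

B is a bookshelf 551 mm wide overall, 291 mm deep and 685 mm tall. The two sides are 34 mm thick vertical panels. 3 horizontal shelves of 31 mm thickness span between the inner faces of the sides; the lowest shelf sits on the floor and shelves are stacked with a clear vertical gap of 235 mm between each pair.

The bookshelf is against the stool's +x side, with their −y faces flush.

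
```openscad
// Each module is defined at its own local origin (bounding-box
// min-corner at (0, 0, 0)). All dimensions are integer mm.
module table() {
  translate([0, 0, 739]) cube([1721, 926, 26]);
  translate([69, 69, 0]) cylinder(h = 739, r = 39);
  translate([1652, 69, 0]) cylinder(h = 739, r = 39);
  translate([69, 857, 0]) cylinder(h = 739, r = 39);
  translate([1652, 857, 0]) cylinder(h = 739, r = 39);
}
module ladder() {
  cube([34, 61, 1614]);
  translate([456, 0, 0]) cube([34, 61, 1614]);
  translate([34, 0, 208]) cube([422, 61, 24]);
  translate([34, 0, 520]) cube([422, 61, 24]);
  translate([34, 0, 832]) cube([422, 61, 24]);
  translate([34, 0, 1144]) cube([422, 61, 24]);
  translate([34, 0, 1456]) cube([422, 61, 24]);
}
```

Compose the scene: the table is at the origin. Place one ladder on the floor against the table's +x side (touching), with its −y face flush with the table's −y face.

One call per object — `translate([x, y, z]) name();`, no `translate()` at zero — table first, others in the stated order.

table();
translate([1721, 0, 0]) ladder();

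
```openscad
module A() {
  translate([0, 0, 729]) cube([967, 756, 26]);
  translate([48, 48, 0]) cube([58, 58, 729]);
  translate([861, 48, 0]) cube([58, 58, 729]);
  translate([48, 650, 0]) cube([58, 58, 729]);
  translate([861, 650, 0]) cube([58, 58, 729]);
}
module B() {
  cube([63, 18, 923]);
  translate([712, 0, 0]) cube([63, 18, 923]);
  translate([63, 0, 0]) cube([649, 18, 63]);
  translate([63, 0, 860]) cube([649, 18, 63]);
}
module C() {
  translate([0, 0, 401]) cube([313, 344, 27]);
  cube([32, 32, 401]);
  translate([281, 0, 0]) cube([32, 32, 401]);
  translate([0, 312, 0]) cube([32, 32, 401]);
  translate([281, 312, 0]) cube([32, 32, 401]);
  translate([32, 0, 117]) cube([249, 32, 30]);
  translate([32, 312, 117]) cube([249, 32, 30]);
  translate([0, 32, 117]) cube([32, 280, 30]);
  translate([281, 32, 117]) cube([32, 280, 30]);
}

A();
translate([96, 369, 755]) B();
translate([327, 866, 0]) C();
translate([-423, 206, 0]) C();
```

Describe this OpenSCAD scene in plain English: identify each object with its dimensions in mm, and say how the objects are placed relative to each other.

A is a rectangular dining table. The top is 967×756×26 mm with its upper surface at z = 755 mm. It stands on four 58×58 mm square legs, each inset 48 mm from the nearest pair of top edges, running from the floor to the underside of the top.

B is a picture frame with a 649×797 mm rectangular opening (x by z) and a uniform 63 mm border on every side. Frame depth is 18 mm along y. It is built from two vertical stiles running the full outside height and two horizontal rails spanning the gap between the stiles.

C is a four-legged stool. The seat is a 313×344×27 mm slab whose top surface is at z = 428 mm; four square legs, each 32×32 mm in cross-section, run from the floor (z = 0) to the underside of the seat, each flush with a corner of the seat. Four stretchers, 32 mm wide and 30 mm tall, connect adjacent legs with their undersides at z = 117 mm, each running between the inner faces of the legs it joins and aligned with the legs' outer faces on the other axis.

The picture frame is on top of the table, centred. Two stools sit around the table at the +y, −x sides.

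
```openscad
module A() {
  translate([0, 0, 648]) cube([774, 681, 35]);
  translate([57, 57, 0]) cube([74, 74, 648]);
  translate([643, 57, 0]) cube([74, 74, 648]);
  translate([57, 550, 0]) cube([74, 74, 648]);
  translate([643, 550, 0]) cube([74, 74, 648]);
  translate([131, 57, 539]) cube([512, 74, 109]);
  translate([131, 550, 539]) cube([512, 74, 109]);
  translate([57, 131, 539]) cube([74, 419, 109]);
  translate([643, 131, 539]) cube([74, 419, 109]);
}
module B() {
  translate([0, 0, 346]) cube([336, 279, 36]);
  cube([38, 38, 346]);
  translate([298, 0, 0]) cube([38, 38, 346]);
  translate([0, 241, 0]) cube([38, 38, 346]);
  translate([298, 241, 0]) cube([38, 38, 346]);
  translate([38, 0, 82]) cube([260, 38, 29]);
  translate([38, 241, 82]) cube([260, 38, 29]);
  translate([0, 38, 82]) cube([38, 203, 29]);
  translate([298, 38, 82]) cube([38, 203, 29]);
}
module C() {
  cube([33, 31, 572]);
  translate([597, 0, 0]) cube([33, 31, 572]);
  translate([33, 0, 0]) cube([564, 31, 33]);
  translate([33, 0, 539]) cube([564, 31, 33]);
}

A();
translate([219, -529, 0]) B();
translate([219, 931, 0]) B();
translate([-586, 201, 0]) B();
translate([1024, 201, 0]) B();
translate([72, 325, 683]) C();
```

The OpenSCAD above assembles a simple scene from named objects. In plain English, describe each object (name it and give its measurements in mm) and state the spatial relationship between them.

A is a table with a 774×681 mm rectangular top, 35 mm thick, top surface at z = 683 mm, supported by four 74×74 mm square legs, each inset 57 mm from the nearest pair of top edges, running from the floor. Four apron rails, 74 mm thick and 109 mm tall, run between adjacent legs with their top edges flush with the underside of the top and their outer faces flush with the legs' outer faces.

B is a simple wooden stool: a rectangular seat 336 mm (x) by 279 mm (y), 36 mm thick, top face at z = 382 mm, on four square legs, each 38×38 mm in cross-section. The legs rest on z = 0, each flush with a corner of the seat. Four stretchers, 38 mm wide and 29 mm tall, connect adjacent legs with their undersides at z = 82 mm, each running between the inner faces of the legs it joins and aligned with the legs' outer faces on the other axis.

C is a picture frame with a 564×506 mm rectangular opening (x by z) and a uniform 33 mm border on every side. Frame depth is 31 mm along y. It is built from two vertical stiles running the full outside height and two horizontal rails spanning the gap between the stiles.

Four stools sit around the table at the −y, +y, −x, +x sides. The picture frame is on top of the table, centred.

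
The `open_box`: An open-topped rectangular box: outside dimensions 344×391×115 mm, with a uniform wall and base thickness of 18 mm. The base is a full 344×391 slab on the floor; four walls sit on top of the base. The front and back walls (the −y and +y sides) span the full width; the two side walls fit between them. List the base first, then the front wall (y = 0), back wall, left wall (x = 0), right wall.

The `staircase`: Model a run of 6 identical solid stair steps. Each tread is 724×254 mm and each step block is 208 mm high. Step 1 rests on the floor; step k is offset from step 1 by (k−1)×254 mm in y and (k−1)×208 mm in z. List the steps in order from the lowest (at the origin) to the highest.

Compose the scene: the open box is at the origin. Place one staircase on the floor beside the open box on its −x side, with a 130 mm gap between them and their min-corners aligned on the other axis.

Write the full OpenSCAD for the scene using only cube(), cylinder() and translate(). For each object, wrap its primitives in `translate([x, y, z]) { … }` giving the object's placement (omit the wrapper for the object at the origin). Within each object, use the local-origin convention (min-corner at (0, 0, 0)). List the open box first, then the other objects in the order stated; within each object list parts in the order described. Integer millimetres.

cube([344, 391, 18]);
translate([0, 0, 18]) cube([344, 18, 97]);
translate([0, 373, 18]) cube([344, 18, 97]);
translate([0, 18, 18]) cube([18, 355, 97]);
translate([326, 18, 18]) cube([18, 355, 97]);
translate([-854, 0, 0]) {
  cube([724, 254, 208]);
  translate([0, 254, 208]) cube([724, 254, 208]);
  translate([0, 508, 416]) cube([724, 254, 208]);
  translate([0, 762, 624]) cube([724, 254, 208]);
  translate([0, 1016, 832]) cube([724, 254, 208]);
  translate([0, 1270, 1040]) cube([724, 254, 208]);
}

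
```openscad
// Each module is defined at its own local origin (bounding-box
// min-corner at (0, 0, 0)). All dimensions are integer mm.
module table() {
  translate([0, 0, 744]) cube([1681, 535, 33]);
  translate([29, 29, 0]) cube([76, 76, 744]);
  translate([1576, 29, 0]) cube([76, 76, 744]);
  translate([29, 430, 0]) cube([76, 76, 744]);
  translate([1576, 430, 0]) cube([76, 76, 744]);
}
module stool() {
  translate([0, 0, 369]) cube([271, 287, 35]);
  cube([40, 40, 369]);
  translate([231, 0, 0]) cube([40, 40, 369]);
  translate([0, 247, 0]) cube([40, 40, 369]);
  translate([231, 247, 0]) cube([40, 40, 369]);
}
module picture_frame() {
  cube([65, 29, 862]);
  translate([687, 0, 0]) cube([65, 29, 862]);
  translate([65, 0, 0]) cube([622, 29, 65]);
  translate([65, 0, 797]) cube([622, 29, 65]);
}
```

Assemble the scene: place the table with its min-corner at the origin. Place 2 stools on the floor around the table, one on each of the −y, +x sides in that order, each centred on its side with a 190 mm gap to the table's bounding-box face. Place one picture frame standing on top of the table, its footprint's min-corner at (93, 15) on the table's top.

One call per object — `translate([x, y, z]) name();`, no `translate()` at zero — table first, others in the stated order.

table();
translate([705, -477, 0]) stool();
translate([1871, 124, 0]) stool();
translate([93, 15, 777]) picture_frame();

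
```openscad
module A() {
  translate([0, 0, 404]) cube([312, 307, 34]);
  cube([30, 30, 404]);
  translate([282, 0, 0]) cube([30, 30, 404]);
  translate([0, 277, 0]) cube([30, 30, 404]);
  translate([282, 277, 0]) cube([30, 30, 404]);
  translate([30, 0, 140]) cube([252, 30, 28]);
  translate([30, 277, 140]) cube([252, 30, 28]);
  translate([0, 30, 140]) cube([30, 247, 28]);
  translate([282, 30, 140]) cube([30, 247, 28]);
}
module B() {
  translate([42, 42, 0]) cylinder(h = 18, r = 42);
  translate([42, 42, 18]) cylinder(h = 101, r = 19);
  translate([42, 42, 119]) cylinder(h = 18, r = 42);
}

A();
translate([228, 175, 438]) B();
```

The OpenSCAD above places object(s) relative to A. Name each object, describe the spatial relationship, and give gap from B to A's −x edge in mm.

The spool's min-x is at 228; the stool's min-x is 0; gap = 228 mm.

A is a stool. B is a spool. The spool is on top of the stool. The gap from the spool to the stool's −x edge is 228 mm.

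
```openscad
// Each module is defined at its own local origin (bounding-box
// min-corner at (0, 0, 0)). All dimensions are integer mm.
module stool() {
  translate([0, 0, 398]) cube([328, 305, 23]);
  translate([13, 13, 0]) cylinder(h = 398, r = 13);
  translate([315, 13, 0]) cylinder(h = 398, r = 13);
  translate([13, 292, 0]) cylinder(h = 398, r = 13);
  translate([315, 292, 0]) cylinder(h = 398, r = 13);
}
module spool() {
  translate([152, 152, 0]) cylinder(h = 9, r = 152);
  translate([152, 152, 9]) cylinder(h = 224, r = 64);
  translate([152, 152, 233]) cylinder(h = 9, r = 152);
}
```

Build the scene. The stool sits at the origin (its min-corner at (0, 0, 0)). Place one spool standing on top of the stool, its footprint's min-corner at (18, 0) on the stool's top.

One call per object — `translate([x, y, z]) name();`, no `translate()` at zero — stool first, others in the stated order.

stool();
translate([18, 0, 421]) spool();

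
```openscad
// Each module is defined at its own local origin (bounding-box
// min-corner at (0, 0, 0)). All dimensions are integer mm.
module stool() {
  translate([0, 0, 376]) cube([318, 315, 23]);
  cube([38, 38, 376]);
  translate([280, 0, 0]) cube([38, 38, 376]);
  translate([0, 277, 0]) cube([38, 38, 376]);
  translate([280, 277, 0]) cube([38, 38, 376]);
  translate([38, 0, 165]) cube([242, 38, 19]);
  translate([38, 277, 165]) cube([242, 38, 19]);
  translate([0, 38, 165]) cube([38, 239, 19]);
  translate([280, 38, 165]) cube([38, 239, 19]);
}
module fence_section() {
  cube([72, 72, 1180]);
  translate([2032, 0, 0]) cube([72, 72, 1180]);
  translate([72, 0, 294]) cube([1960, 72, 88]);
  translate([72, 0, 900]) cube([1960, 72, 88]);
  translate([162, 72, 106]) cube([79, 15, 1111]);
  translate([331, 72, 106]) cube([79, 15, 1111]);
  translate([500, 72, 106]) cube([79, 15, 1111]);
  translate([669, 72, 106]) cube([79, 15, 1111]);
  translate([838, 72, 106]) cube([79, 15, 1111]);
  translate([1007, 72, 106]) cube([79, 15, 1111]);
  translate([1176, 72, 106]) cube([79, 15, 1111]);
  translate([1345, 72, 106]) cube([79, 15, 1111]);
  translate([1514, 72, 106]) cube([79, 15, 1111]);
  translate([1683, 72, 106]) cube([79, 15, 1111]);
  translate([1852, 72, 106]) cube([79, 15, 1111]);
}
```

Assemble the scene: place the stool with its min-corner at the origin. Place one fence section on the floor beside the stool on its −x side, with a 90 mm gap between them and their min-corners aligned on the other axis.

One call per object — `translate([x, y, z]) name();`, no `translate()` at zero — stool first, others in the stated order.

stool();
translate([-2194, 0, 0]) fence_section();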